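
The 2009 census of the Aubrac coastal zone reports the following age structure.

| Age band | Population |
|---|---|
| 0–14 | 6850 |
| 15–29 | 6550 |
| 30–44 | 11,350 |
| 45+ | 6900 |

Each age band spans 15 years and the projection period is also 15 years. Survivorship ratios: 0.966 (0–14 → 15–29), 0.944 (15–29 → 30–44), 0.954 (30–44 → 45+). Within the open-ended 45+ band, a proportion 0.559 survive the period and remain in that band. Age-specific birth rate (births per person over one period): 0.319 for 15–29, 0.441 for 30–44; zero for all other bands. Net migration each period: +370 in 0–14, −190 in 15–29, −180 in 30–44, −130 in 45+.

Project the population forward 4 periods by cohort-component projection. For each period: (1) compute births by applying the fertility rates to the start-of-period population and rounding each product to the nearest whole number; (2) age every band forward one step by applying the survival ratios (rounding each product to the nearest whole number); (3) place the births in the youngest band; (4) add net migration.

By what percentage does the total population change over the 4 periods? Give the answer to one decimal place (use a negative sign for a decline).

(Groups numbered youngest = 1 to oldest = 4.)
— Period 1 —
Births: 6550 × 0.319 = 2089 ; 11350 × 0.441 = 5005 → 7094
Group 2: 6850 × 0.966 = 6617
Group 3: 6550 × 0.944 = 6183
Group 4: 11350 × 0.954 + 6900 × 0.559 = 10828 + 3857 = 14685
Net migration: Group 1 + 370 → 7464; Group 2 − 190 → 6427; Group 3 − 180 → 6003; Group 4 − 130 → 14555
Population now: 0–14=7464, 15–29=6427, 30–44=6003, 45+=14555
— Period 2 —
Births: 6427 × 0.319 = 2050 ; 6003 × 0.441 = 2647 → 4697
Group 2: 7464 × 0.966 = 7210
Group 3: 6427 × 0.944 = 6067
Group 4: 6003 × 0.954 + 14555 × 0.559 = 5727 + 8136 = 13863
Net migration: Group 1 + 370 → 5067; Group 2 − 190 → 7020; Group 3 − 180 → 5887; Group 4 − 130 → 13733
Population now: 0–14=5067, 15–29=7020, 30–44=5887, 45+=13733
— Period 3 —
Births: 7020 × 0.319 = 2239 ; 5887 × 0.441 = 2596 → 4835
Group 2: 5067 × 0.966 = 4895
Group 3: 7020 × 0.944 = 6627
Group 4: 5887 × 0.954 + 13733 × 0.559 = 5616 + 7677 = 13293
Net migration: Group 1 + 370 → 5205; Group 2 − 190 → 4705; Group 3 − 180 → 6447; Group 4 − 130 → 13163
Population now: 0–14=5205, 15–29=4705, 30–44=6447, 45+=13163
— Period 4 —
Births: 4705 × 0.319 = 1501 ; 6447 × 0.441 = 2843 → 4344
Group 2: 5205 × 0.966 = 5028
Group 3: 4705 × 0.944 = 4442
Group 4: 6447 × 0.954 + 13163 × 0.559 = 6150 + 7358 = 13508
Net migration: Group 1 + 370 → 4714; Group 2 − 190 → 4838; Group 3 − 180 → 4262; Group 4 − 130 → 13378
Population now: 0–14=4714, 15–29=4838, 30–44=4262, 45+=13378
Total: 31650 → 27192; change = -4458; percentage change = -14.1%

-14.1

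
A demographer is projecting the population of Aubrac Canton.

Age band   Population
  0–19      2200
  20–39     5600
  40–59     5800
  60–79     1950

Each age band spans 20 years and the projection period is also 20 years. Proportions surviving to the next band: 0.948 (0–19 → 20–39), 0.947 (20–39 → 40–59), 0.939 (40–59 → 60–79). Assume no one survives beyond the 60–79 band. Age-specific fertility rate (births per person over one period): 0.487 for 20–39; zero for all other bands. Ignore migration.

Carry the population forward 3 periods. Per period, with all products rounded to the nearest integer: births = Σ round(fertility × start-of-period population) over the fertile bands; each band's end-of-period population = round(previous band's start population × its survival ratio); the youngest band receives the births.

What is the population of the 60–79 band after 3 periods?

1855

Let group 1 be 0–19 through group 4 = 60–79.
[period 1]
Births: 5600 × 0.487 = 2727
Group 2: 2200 × 0.948 = 2086
Group 3: 5600 × 0.947 = 5303
Group 4: 5800 × 0.939 = 5446
End of period: [2727, 2086, 5303, 5446]
[period 2]
Births: 2086 × 0.487 = 1016
Group 2: 2727 × 0.948 = 2585
Group 3: 2086 × 0.947 = 1975
Group 4: 5303 × 0.939 = 4980
End of period: [1016, 2585, 1975, 4980]
[period 3]
Births: 2585 × 0.487 = 1259
Group 2: 1016 × 0.948 = 963
Group 3: 2585 × 0.947 = 2448
Group 4: 1975 × 0.939 = 1855
End of period: [1259, 963, 2448, 1855]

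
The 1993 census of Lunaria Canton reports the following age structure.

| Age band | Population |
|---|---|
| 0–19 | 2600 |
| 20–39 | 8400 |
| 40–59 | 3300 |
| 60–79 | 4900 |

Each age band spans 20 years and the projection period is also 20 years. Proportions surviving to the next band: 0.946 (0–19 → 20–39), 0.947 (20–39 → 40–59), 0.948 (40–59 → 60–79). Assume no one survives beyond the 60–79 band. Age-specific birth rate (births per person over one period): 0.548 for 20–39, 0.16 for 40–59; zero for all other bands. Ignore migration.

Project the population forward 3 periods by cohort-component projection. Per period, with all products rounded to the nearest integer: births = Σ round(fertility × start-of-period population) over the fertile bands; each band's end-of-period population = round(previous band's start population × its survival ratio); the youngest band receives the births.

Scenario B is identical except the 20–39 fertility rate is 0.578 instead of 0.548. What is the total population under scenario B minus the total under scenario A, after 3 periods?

578

Call the groups 1 to 4, youngest first.
Period 1:
Births: 8400 * 0.548 = 4603 ; 3300 * 0.16 = 528 ⇒ total 5131
Group 2: 2600 * 0.946 = 2460
Group 3: 8400 * 0.947 = 7955
Group 4: 3300 * 0.948 = 3128
End of period: [5131, 2460, 7955, 3128]
Period 2:
Births: 2460 * 0.548 = 1348 ; 7955 * 0.16 = 1273 ⇒ total 2621
Group 2: 5131 * 0.946 = 4854
Group 3: 2460 * 0.947 = 2330
Group 4: 7955 * 0.948 = 7541
End of period: [2621, 4854, 2330, 7541]
Period 3:
Births: 4854 * 0.548 = 2660 ; 2330 * 0.16 = 373 ⇒ total 3033
Group 2: 2621 * 0.946 = 2479
Group 3: 4854 * 0.947 = 4597
Group 4: 2330 * 0.948 = 2209
End of period: [3033, 2479, 4597, 2209]
Scenario A total after 3 periods: 12318
Scenario B projection —
Period 1:
Births: 8400 * 0.578 = 4855 ; 3300 * 0.16 = 528 ⇒ total 5383
Group 2: 2600 * 0.946 = 2460
Group 3: 8400 * 0.947 = 7955
Group 4: 3300 * 0.948 = 3128
End of period: [5383, 2460, 7955, 3128]
Period 2:
Births: 2460 * 0.578 = 1422 ; 7955 * 0.16 = 1273 ⇒ total 2695
Group 2: 5383 * 0.946 = 5092
Group 3: 2460 * 0.947 = 2330
Group 4: 7955 * 0.948 = 7541
End of period: [2695, 5092, 2330, 7541]
Period 3:
Births: 5092 * 0.578 = 2943 ; 2330 * 0.16 = 373 ⇒ total 3316
Group 2: 2695 * 0.946 = 2549
Group 3: 5092 * 0.947 = 4822
Group 4: 2330 * 0.948 = 2209
End of period: [3316, 2549, 4822, 2209]
Scenario B total after 3 periods: 12896
Difference B − A = 12896 − 12318 = 578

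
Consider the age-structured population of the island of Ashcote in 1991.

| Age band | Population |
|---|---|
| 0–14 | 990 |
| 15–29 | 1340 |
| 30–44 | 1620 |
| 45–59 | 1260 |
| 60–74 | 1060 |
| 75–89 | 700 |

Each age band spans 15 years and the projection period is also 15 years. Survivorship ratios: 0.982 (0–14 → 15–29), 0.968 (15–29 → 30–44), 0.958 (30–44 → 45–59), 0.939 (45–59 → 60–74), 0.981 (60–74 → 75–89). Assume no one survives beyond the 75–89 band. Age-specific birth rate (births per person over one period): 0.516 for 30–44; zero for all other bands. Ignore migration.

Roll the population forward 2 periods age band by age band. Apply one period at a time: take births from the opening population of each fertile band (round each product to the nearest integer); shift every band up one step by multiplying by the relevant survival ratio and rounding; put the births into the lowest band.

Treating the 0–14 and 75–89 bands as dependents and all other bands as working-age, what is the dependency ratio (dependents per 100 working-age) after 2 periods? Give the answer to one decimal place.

41.0

Numbering the groups 1..6 from youngest to oldest:
Period 1:
Births: 1620 × 0.516 = 836
Group 2: 990 × 0.982 = 972
Group 3: 1340 × 0.968 = 1297
Group 4: 1620 × 0.958 = 1552
Group 5: 1260 × 0.939 = 1183
Group 6: 1060 × 0.981 = 1040
Population now: 0–14=836, 15–29=972, 30–44=1297, 45–59=1552, 60–74=1183, 75–89=1040
Period 2:
Births: 1297 × 0.516 = 669
Group 2: 836 × 0.982 = 821
Group 3: 972 × 0.968 = 941
Group 4: 1297 × 0.958 = 1243
Group 5: 1552 × 0.939 = 1457
Group 6: 1183 × 0.981 = 1161
Population now: 0–14=669, 15–29=821, 30–44=941, 45–59=1243, 60–74=1457, 75–89=1161
Dependents (band 0–14 + band 75–89) = 669 + 1161 = 1830; working-age = 4462; ratio = 1830/4462 × 100 = 41.0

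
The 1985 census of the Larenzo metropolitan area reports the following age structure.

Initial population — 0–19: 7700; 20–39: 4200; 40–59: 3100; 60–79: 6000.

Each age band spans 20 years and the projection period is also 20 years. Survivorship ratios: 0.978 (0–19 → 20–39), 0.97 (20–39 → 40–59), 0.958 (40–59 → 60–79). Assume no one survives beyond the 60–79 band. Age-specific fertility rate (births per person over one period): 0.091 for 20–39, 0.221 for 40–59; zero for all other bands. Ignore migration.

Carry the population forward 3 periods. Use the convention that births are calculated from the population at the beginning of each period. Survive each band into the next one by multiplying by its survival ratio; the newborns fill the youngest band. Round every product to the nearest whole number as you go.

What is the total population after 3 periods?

(Groups numbered youngest = 1 to oldest = 4.)
[period 1]
Births: 4200 × 0.091 = 382  |  3100 × 0.221 = 685 ⇒ total 1067
Group 2: 7700 × 0.978 = 7531
Group 3: 4200 × 0.97 = 4074
Group 4: 3100 × 0.958 = 2970
End of period: [1067, 7531, 4074, 2970]
[period 2]
Births: 7531 × 0.091 = 685  |  4074 × 0.221 = 900 ⇒ total 1585
Group 2: 1067 × 0.978 = 1044
Group 3: 7531 × 0.97 = 7305
Group 4: 4074 × 0.958 = 3903
End of period: [1585, 1044, 7305, 3903]
[period 3]
Births: 1044 × 0.091 = 95  |  7305 × 0.221 = 1614 ⇒ total 1709
Group 2: 1585 × 0.978 = 1550
Group 3: 1044 × 0.97 = 1013
Group 4: 7305 × 0.958 = 6998
End of period: [1709, 1550, 1013, 6998]
Total after period 3: 1709 + 1550 + 1013 + 6998 = 11270

11270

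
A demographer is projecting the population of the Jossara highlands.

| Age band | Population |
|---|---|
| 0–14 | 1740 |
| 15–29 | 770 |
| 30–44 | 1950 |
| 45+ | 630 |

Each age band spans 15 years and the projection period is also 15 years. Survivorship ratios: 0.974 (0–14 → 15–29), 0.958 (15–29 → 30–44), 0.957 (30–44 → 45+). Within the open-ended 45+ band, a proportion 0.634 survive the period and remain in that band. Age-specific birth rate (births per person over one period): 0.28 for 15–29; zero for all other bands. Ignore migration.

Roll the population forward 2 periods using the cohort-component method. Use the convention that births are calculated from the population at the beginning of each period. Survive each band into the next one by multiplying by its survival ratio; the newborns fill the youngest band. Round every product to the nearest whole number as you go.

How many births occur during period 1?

216

Numbering the bands 1..4 from youngest to oldest:
After projecting period 1:
Births: 770 × 0.28 = 216
Band 2: 1740 × 0.974 = 1695
Band 3: 770 × 0.958 = 738
Band 4: 1950 × 0.957 + 630 × 0.634 = 1866 + 399 = 2265
End of period: [216, 1695, 738, 2265]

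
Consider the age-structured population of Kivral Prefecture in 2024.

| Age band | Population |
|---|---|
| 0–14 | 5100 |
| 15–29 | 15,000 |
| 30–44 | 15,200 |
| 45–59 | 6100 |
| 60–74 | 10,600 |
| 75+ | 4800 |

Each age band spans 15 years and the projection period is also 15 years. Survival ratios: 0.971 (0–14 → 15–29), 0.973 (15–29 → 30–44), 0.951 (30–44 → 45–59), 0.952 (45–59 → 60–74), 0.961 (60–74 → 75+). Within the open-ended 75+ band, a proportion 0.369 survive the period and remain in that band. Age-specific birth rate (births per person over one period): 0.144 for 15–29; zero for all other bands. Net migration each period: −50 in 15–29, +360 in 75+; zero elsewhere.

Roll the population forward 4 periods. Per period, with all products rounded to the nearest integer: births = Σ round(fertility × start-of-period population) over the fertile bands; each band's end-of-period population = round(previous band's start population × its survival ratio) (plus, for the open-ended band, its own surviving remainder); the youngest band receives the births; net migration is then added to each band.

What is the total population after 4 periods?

26658

Call the bands 1 to 6, youngest first.
[period 1]
Births: 15000 × 0.144 = 2160
Band 2: 5100 × 0.971 = 4952
Band 3: 15000 × 0.973 = 14595
Band 4: 15200 × 0.951 = 14455
Band 5: 6100 × 0.952 = 5807
Band 6: 10600 × 0.961 + 4800 × 0.369 = 10187 + 1771 = 11958
Net migration: Band 2 − 50 → 4902; Band 6 + 360 → 12318
→ [2160, 4902, 14595, 14455, 5807, 12318]
[period 2]
Births: 4902 × 0.144 = 706
Band 2: 2160 × 0.971 = 2097
Band 3: 4902 × 0.973 = 4770
Band 4: 14595 × 0.951 = 13880
Band 5: 14455 × 0.952 = 13761
Band 6: 5807 × 0.961 + 12318 × 0.369 = 5581 + 4545 = 10126
Net migration: Band 2 − 50 → 2047; Band 6 + 360 → 10486
→ [706, 2047, 4770, 13880, 13761, 10486]
[period 3]
Births: 2047 × 0.144 = 295
Band 2: 706 × 0.971 = 686
Band 3: 2047 × 0.973 = 1992
Band 4: 4770 × 0.951 = 4536
Band 5: 13880 × 0.952 = 13214
Band 6: 13761 × 0.961 + 10486 × 0.369 = 13224 + 3869 = 17093
Net migration: Band 2 − 50 → 636; Band 6 + 360 → 17453
→ [295, 636, 1992, 4536, 13214, 17453]
[period 4]
Births: 636 × 0.144 = 92
Band 2: 295 × 0.971 = 286
Band 3: 636 × 0.973 = 619
Band 4: 1992 × 0.951 = 1894
Band 5: 4536 × 0.952 = 4318
Band 6: 13214 × 0.961 + 17453 × 0.369 = 12699 + 6440 = 19139
Net migration: Band 2 − 50 → 236; Band 6 + 360 → 19499
→ [92, 236, 619, 1894, 4318, 19499]
Total after period 4: 92 + 236 + 619 + 1894 + 4318 + 19499 = 26658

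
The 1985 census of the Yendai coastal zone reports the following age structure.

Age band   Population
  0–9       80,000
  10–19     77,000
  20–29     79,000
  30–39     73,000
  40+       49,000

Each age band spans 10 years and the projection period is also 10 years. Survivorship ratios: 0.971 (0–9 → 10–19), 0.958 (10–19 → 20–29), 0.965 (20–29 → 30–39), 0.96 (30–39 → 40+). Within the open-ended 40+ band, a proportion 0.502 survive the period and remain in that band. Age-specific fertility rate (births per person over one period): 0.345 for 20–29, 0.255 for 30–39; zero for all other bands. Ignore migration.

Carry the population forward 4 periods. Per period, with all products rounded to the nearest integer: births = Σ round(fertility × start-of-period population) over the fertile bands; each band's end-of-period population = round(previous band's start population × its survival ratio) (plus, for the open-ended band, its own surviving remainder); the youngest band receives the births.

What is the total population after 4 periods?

292185

Call the bands 1 to 5, youngest first.
Period 1:
Births: 79000 * 0.345 = 27255 ; 73000 * 0.255 = 18615 ⇒ total 45870
Band 2: 80000 * 0.971 = 77680
Band 3: 77000 * 0.958 = 73766
Band 4: 79000 * 0.965 = 76235
Band 5: 73000 * 0.96 + 49000 * 0.502 = 70080 + 24598 = 94678
→ [45870, 77680, 73766, 76235, 94678]
Period 2:
Births: 73766 * 0.345 = 25449 ; 76235 * 0.255 = 19440 ⇒ total 44889
Band 2: 45870 * 0.971 = 44540
Band 3: 77680 * 0.958 = 74417
Band 4: 73766 * 0.965 = 71184
Band 5: 76235 * 0.96 + 94678 * 0.502 = 73186 + 47528 = 120714
→ [44889, 44540, 74417, 71184, 120714]
Period 3:
Births: 74417 * 0.345 = 25674 ; 71184 * 0.255 = 18152 ⇒ total 43826
Band 2: 44889 * 0.971 = 43587
Band 3: 44540 * 0.958 = 42669
Band 4: 74417 * 0.965 = 71812
Band 5: 71184 * 0.96 + 120714 * 0.502 = 68337 + 60598 = 128935
→ [43826, 43587, 42669, 71812, 128935]
Period 4:
Births: 42669 * 0.345 = 14721 ; 71812 * 0.255 = 18312 ⇒ total 33033
Band 2: 43826 * 0.971 = 42555
Band 3: 43587 * 0.958 = 41756
Band 4: 42669 * 0.965 = 41176
Band 5: 71812 * 0.96 + 128935 * 0.502 = 68940 + 64725 = 133665
→ [33033, 42555, 41756, 41176, 133665]
Total after period 4: 33033 + 42555 + 41756 + 41176 + 133665 = 292185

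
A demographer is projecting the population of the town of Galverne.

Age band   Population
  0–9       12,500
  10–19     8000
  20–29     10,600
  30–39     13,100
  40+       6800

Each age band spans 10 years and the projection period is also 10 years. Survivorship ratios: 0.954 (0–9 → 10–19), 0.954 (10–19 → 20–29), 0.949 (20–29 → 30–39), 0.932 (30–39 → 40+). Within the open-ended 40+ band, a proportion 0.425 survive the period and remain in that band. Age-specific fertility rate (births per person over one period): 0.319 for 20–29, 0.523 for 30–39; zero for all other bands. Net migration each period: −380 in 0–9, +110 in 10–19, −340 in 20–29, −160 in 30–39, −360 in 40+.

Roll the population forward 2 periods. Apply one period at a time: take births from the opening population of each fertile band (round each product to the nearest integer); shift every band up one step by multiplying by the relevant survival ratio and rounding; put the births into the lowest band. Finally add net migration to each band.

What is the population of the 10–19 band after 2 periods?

— Period 1 —
Births: 10600 × 0.319 = 3381 ; 13100 × 0.523 = 6851 ⇒ total 10232
10–19: 12500 × 0.954 = 11925
20–29: 8000 × 0.954 = 7632
30–39: 10600 × 0.949 = 10059
40+: 13100 × 0.932 + 6800 × 0.425 = 12209 + 2890 = 15099
Net migration: 0–9 − 380 → 9852; 10–19 + 110 → 12035; 20–29 − 340 → 7292; 30–39 − 160 → 9899; 40+ − 360 → 14739
End of period: [9852, 12035, 7292, 9899, 14739]
— Period 2 —
Births: 7292 × 0.319 = 2326 ; 9899 × 0.523 = 5177 ⇒ total 7503
10–19: 9852 × 0.954 = 9399
20–29: 12035 × 0.954 = 11481
30–39: 7292 × 0.949 = 6920
40+: 9899 × 0.932 + 14739 × 0.425 = 9226 + 6264 = 15490
Net migration: 0–9 − 380 → 7123; 10–19 + 110 → 9509; 20–29 − 340 → 11141; 30–39 − 160 → 6760; 40+ − 360 → 15130
End of period: [7123, 9509, 11141, 6760, 15130]

9509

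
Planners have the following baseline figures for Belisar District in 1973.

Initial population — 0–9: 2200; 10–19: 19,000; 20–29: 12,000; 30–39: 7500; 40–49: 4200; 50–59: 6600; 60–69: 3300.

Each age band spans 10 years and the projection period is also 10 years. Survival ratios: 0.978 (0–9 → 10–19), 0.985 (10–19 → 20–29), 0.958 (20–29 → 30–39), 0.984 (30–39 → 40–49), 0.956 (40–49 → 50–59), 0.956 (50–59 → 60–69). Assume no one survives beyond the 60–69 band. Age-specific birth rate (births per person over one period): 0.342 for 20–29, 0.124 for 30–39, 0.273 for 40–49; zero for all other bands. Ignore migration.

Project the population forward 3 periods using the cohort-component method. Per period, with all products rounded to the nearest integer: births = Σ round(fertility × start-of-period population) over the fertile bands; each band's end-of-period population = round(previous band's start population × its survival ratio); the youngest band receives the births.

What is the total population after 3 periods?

[period 1]
Births: 12000 × 0.342 = 4104  |  7500 × 0.124 = 930  |  4200 × 0.273 = 1147 — total 6181
10–19: 2200 × 0.978 = 2152
20–29: 19000 × 0.985 = 18715
30–39: 12000 × 0.958 = 11496
40–49: 7500 × 0.984 = 7380
50–59: 4200 × 0.956 = 4015
60–69: 6600 × 0.956 = 6310
End of period: [6181, 2152, 18715, 11496, 7380, 4015, 6310]
[period 2]
Births: 18715 × 0.342 = 6401  |  11496 × 0.124 = 1426  |  7380 × 0.273 = 2015 — total 9842
10–19: 6181 × 0.978 = 6045
20–29: 2152 × 0.985 = 2120
30–39: 18715 × 0.958 = 17929
40–49: 11496 × 0.984 = 11312
50–59: 7380 × 0.956 = 7055
60–69: 4015 × 0.956 = 3838
End of period: [9842, 6045, 2120, 17929, 11312, 7055, 3838]
[period 3]
Births: 2120 × 0.342 = 725  |  17929 × 0.124 = 2223  |  11312 × 0.273 = 3088 — total 6036
10–19: 9842 × 0.978 = 9625
20–29: 6045 × 0.985 = 5954
30–39: 2120 × 0.958 = 2031
40–49: 17929 × 0.984 = 17642
50–59: 11312 × 0.956 = 10814
60–69: 7055 × 0.956 = 6745
End of period: [6036, 9625, 5954, 2031, 17642, 10814, 6745]
Total after period 3: 6036 + 9625 + 5954 + 2031 + 17642 + 10814 + 6745 = 58847

58847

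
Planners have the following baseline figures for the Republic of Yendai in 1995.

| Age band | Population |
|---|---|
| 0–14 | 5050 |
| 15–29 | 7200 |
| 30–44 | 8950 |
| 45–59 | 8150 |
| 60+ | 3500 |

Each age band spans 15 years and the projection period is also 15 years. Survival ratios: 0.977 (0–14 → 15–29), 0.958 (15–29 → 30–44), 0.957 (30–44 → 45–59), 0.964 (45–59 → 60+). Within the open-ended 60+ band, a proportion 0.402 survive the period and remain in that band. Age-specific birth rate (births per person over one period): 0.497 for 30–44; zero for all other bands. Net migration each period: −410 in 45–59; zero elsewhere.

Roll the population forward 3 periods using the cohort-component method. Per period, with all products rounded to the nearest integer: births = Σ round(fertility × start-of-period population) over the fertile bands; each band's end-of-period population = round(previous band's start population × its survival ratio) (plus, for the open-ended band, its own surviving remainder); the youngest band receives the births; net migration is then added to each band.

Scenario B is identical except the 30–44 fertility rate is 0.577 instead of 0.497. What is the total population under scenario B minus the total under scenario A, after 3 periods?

1587

— Period 1 —
Births: 8950 × 0.497 = 4448
15–29: 5050 × 0.977 = 4934
30–44: 7200 × 0.958 = 6898
45–59: 8950 × 0.957 = 8565
60+: 8150 × 0.964 + 3500 × 0.402 = 7857 + 1407 = 9264
Net migration: 45–59 − 410 → 8155
End of period: [4448, 4934, 6898, 8155, 9264]
— Period 2 —
Births: 6898 × 0.497 = 3428
15–29: 4448 × 0.977 = 4346
30–44: 4934 × 0.958 = 4727
45–59: 6898 × 0.957 = 6601
60+: 8155 × 0.964 + 9264 × 0.402 = 7861 + 3724 = 11585
Net migration: 45–59 − 410 → 6191
End of period: [3428, 4346, 4727, 6191, 11585]
— Period 3 —
Births: 4727 × 0.497 = 2349
15–29: 3428 × 0.977 = 3349
30–44: 4346 × 0.958 = 4163
45–59: 4727 × 0.957 = 4524
60+: 6191 × 0.964 + 11585 × 0.402 = 5968 + 4657 = 10625
Net migration: 45–59 − 410 → 4114
End of period: [2349, 3349, 4163, 4114, 10625]
Scenario A total after 3 periods: 24600
Scenario B projection —
— Period 1 —
Births: 8950 × 0.577 = 5164
15–29: 5050 × 0.977 = 4934
30–44: 7200 × 0.958 = 6898
45–59: 8950 × 0.957 = 8565
60+: 8150 × 0.964 + 3500 × 0.402 = 7857 + 1407 = 9264
Net migration: 45–59 − 410 → 8155
End of period: [5164, 4934, 6898, 8155, 9264]
— Period 2 —
Births: 6898 × 0.577 = 3980
15–29: 5164 × 0.977 = 5045
30–44: 4934 × 0.958 = 4727
45–59: 6898 × 0.957 = 6601
60+: 8155 × 0.964 + 9264 × 0.402 = 7861 + 3724 = 11585
Net migration: 45–59 − 410 → 6191
End of period: [3980, 5045, 4727, 6191, 11585]
— Period 3 —
Births: 4727 × 0.577 = 2727
15–29: 3980 × 0.977 = 3888
30–44: 5045 × 0.958 = 4833
45–59: 4727 × 0.957 = 4524
60+: 6191 × 0.964 + 11585 × 0.402 = 5968 + 4657 = 10625
Net migration: 45–59 − 410 → 4114
End of period: [2727, 3888, 4833, 4114, 10625]
Scenario B total after 3 periods: 26187
Difference B − A = 26187 − 24600 = 1587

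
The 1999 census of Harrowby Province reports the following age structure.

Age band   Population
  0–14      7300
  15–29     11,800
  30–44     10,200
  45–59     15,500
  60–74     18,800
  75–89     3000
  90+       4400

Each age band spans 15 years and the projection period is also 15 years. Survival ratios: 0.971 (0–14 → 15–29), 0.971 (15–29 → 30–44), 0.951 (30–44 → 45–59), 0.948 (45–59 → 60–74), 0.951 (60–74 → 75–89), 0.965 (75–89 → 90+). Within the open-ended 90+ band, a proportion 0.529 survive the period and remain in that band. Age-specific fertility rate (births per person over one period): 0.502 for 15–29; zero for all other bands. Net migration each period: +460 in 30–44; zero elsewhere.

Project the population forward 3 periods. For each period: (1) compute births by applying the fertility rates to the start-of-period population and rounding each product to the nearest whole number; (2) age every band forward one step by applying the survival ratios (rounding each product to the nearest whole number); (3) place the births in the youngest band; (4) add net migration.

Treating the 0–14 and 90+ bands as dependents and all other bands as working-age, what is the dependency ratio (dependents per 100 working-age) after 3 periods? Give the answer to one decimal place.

74.9

Call the groups 1 to 7, youngest first.
After projecting period 1:
Births: 11800 × 0.502 = 5924
Group 2: 7300 × 0.971 = 7088
Group 3: 11800 × 0.971 = 11458
Group 4: 10200 × 0.951 = 9700
Group 5: 15500 × 0.948 = 14694
Group 6: 18800 × 0.951 = 17879
Group 7: 3000 × 0.965 + 4400 × 0.529 = 2895 + 2328 = 5223
Net migration: Group 3 + 460 → 11918
→ [5924, 7088, 11918, 9700, 14694, 17879, 5223]
After projecting period 2:
Births: 7088 × 0.502 = 3558
Group 2: 5924 × 0.971 = 5752
Group 3: 7088 × 0.971 = 6882
Group 4: 11918 × 0.951 = 11334
Group 5: 9700 × 0.948 = 9196
Group 6: 14694 × 0.951 = 13974
Group 7: 17879 × 0.965 + 5223 × 0.529 = 17253 + 2763 = 20016
Net migration: Group 3 + 460 → 7342
→ [3558, 5752, 7342, 11334, 9196, 13974, 20016]
After projecting period 3:
Births: 5752 × 0.502 = 2888
Group 2: 3558 × 0.971 = 3455
Group 3: 5752 × 0.971 = 5585
Group 4: 7342 × 0.951 = 6982
Group 5: 11334 × 0.948 = 10745
Group 6: 9196 × 0.951 = 8745
Group 7: 13974 × 0.965 + 20016 × 0.529 = 13485 + 10588 = 24073
Net migration: Group 3 + 460 → 6045
→ [2888, 3455, 6045, 6982, 10745, 8745, 24073]
Dependents (band 0–14 + band 90+) = 2888 + 24073 = 26961; working-age = 35972; ratio = 26961/35972 × 100 = 74.9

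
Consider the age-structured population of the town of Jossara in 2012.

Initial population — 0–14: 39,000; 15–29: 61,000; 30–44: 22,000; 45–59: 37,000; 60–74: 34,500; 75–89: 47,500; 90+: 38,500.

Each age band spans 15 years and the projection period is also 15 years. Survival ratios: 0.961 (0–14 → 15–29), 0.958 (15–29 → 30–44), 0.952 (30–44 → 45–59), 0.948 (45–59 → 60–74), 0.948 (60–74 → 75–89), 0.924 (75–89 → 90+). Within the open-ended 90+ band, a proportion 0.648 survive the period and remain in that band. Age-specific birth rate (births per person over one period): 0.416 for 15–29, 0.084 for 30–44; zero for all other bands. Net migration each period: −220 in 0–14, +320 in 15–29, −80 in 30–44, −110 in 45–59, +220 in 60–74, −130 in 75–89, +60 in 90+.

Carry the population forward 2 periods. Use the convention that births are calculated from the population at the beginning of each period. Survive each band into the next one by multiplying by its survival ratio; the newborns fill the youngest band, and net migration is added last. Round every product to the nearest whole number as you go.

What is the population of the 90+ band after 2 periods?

After projecting period 1:
Births: 61000 * 0.416 = 25376 ; 22000 * 0.084 = 1848 — total 27224
15–29: 39000 * 0.961 = 37479
30–44: 61000 * 0.958 = 58438
45–59: 22000 * 0.952 = 20944
60–74: 37000 * 0.948 = 35076
75–89: 34500 * 0.948 = 32706
90+: 47500 * 0.924 + 38500 * 0.648 = 43890 + 24948 = 68838
Net migration: 0–14 − 220 → 27004; 15–29 + 320 → 37799; 30–44 − 80 → 58358; 45–59 − 110 → 20834; 60–74 + 220 → 35296; 75–89 − 130 → 32576; 90+ + 60 → 68898
Giving 27004 / 37799 / 58358 / 20834 / 35296 / 32576 / 68898.
After projecting period 2:
Births: 37799 * 0.416 = 15724 ; 58358 * 0.084 = 4902 — total 20626
15–29: 27004 * 0.961 = 25951
30–44: 37799 * 0.958 = 36211
45–59: 58358 * 0.952 = 55557
60–74: 20834 * 0.948 = 19751
75–89: 35296 * 0.948 = 33461
90+: 32576 * 0.924 + 68898 * 0.648 = 30100 + 44646 = 74746
Net migration: 0–14 − 220 → 20406; 15–29 + 320 → 26271; 30–44 − 80 → 36131; 45–59 − 110 → 55447; 60–74 + 220 → 19971; 75–89 − 130 → 33331; 90+ + 60 → 74806
Giving 20406 / 26271 / 36131 / 55447 / 19971 / 33331 / 74806.

74806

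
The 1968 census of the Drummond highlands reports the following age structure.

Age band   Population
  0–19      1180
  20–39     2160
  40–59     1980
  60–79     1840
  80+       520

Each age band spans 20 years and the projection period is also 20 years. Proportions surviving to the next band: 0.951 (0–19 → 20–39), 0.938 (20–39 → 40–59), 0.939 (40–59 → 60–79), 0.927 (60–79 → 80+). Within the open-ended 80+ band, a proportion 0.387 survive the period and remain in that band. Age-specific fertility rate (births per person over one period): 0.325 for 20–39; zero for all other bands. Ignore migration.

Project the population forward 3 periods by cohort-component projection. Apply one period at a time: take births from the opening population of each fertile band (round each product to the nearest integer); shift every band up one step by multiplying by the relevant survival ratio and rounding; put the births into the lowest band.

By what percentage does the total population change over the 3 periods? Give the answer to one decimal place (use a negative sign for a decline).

-36.3

— Period 1 —
Births: 2160 * 0.325 = 702
20–39: 1180 * 0.951 = 1122
40–59: 2160 * 0.938 = 2026
60–79: 1980 * 0.939 = 1859
80+: 1840 * 0.927 + 520 * 0.387 = 1706 + 201 = 1907
End of period: [702, 1122, 2026, 1859, 1907]
— Period 2 —
Births: 1122 * 0.325 = 365
20–39: 702 * 0.951 = 668
40–59: 1122 * 0.938 = 1052
60–79: 2026 * 0.939 = 1902
80+: 1859 * 0.927 + 1907 * 0.387 = 1723 + 738 = 2461
End of period: [365, 668, 1052, 1902, 2461]
— Period 3 —
Births: 668 * 0.325 = 217
20–39: 365 * 0.951 = 347
40–59: 668 * 0.938 = 627
60–79: 1052 * 0.939 = 988
80+: 1902 * 0.927 + 2461 * 0.387 = 1763 + 952 = 2715
End of period: [217, 347, 627, 988, 2715]
Total: 7680 → 4894; change = -2786; percentage change = -36.3%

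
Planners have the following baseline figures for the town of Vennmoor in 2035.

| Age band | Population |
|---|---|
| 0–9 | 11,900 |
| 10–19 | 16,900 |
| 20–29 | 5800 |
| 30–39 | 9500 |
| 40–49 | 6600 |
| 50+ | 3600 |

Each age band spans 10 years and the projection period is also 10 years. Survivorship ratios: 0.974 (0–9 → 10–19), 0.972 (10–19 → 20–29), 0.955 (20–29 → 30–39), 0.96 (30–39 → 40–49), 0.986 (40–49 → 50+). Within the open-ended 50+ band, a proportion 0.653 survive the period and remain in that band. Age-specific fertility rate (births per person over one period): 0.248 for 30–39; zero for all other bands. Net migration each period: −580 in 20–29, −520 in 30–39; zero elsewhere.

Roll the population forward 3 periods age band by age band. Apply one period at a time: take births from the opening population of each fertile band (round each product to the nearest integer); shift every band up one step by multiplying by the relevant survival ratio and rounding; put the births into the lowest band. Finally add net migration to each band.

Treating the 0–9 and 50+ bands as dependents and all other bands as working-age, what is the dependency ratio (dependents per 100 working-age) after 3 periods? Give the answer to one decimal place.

Numbering the bands 1..6 from youngest to oldest:
After projecting period 1:
Births: 9500 × 0.248 = 2356
Band 2: 11900 × 0.974 = 11591
Band 3: 16900 × 0.972 = 16427
Band 4: 5800 × 0.955 = 5539
Band 5: 9500 × 0.96 = 9120
Band 6: 6600 × 0.986 + 3600 × 0.653 = 6508 + 2351 = 8859
Net migration: Band 3 − 580 → 15847; Band 4 − 520 → 5019
Giving 2356 / 11591 / 15847 / 5019 / 9120 / 8859.
After projecting period 2:
Births: 5019 × 0.248 = 1245
Band 2: 2356 × 0.974 = 2295
Band 3: 11591 × 0.972 = 11266
Band 4: 15847 × 0.955 = 15134
Band 5: 5019 × 0.96 = 4818
Band 6: 9120 × 0.986 + 8859 × 0.653 = 8992 + 5785 = 14777
Net migration: Band 3 − 580 → 10686; Band 4 − 520 → 14614
Giving 1245 / 2295 / 10686 / 14614 / 4818 / 14777.
After projecting period 3:
Births: 14614 × 0.248 = 3624
Band 2: 1245 × 0.974 = 1213
Band 3: 2295 × 0.972 = 2231
Band 4: 10686 × 0.955 = 10205
Band 5: 14614 × 0.96 = 14029
Band 6: 4818 × 0.986 + 14777 × 0.653 = 4751 + 9649 = 14400
Net migration: Band 3 − 580 → 1651; Band 4 − 520 → 9685
Giving 3624 / 1213 / 1651 / 9685 / 14029 / 14400.
Dependents (band 0–9 + band 50+) = 3624 + 14400 = 18024; working-age = 26578; ratio = 18024/26578 × 100 = 67.8

67.8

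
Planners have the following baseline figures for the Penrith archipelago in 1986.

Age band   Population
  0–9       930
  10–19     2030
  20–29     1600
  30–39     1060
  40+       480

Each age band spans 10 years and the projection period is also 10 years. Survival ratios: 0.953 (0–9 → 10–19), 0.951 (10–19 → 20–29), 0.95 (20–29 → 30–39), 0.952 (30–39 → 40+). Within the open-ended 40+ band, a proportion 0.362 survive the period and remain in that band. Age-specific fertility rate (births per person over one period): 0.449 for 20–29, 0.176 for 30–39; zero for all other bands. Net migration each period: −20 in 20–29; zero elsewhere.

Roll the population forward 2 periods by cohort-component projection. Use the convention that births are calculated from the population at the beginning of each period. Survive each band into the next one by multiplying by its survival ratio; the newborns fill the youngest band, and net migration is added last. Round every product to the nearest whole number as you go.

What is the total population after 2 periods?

Call the groups 1 to 5, youngest first.
Period 1:
Births: 1600 × 0.449 = 718 ; 1060 × 0.176 = 187 → 905
Group 2: 930 × 0.953 = 886
Group 3: 2030 × 0.951 = 1931
Group 4: 1600 × 0.95 = 1520
Group 5: 1060 × 0.952 + 480 × 0.362 = 1009 + 174 = 1183
Net migration: Group 3 − 20 → 1911
Giving 905 / 886 / 1911 / 1520 / 1183.
Period 2:
Births: 1911 × 0.449 = 858 ; 1520 × 0.176 = 268 → 1126
Group 2: 905 × 0.953 = 862
Group 3: 886 × 0.951 = 843
Group 4: 1911 × 0.95 = 1815
Group 5: 1520 × 0.952 + 1183 × 0.362 = 1447 + 428 = 1875
Net migration: Group 3 − 20 → 823
Giving 1126 / 862 / 823 / 1815 / 1875.
Total after period 2: 1126 + 862 + 823 + 1815 + 1875 = 6501

6501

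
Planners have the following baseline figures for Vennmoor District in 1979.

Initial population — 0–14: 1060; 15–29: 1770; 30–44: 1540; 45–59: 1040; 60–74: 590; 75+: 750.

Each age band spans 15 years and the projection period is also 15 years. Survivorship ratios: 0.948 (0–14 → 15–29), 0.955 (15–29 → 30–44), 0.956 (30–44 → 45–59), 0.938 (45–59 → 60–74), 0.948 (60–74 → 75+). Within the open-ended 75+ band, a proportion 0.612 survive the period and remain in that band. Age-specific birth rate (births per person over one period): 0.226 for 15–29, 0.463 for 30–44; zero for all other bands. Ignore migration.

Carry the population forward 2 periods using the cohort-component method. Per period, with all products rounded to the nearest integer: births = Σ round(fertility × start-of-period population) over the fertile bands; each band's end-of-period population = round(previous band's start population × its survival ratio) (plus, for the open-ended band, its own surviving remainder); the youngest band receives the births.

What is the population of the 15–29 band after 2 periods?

1055

After projecting period 1:
Births: 1770 × 0.226 = 400 ; 1540 × 0.463 = 713 → 1113
15–29: 1060 × 0.948 = 1005
30–44: 1770 × 0.955 = 1690
45–59: 1540 × 0.956 = 1472
60–74: 1040 × 0.938 = 976
75+: 590 × 0.948 + 750 × 0.612 = 559 + 459 = 1018
Population now: 0–14=1113, 15–29=1005, 30–44=1690, 45–59=1472, 60–74=976, 75+=1018
After projecting period 2:
Births: 1005 × 0.226 = 227 ; 1690 × 0.463 = 782 → 1009
15–29: 1113 × 0.948 = 1055
30–44: 1005 × 0.955 = 960
45–59: 1690 × 0.956 = 1616
60–74: 1472 × 0.938 = 1381
75+: 976 × 0.948 + 1018 × 0.612 = 925 + 623 = 1548
Population now: 0–14=1009, 15–29=1055, 30–44=960, 45–59=1616, 60–74=1381, 75+=1548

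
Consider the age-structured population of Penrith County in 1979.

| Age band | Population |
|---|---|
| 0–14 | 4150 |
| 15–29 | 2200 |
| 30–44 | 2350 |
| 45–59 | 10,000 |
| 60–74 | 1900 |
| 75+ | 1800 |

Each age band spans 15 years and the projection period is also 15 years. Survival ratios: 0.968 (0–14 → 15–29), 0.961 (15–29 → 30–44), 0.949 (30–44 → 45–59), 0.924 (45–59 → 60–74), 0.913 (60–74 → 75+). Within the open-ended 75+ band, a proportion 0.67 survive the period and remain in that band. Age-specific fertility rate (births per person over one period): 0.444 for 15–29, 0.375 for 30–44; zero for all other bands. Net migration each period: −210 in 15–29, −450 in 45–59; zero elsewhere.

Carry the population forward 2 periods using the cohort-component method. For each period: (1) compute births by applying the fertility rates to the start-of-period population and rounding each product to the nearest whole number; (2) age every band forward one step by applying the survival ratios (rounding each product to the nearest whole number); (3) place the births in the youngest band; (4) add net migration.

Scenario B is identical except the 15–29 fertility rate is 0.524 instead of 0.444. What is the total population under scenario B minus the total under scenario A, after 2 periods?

Call the groups 1 to 6, youngest first.
After projecting period 1:
Births: 2200 * 0.444 = 977  |  2350 * 0.375 = 881 — total 1858
Group 2: 4150 * 0.968 = 4017
Group 3: 2200 * 0.961 = 2114
Group 4: 2350 * 0.949 = 2230
Group 5: 10000 * 0.924 = 9240
Group 6: 1900 * 0.913 + 1800 * 0.67 = 1735 + 1206 = 2941
Net migration: Group 2 − 210 → 3807; Group 4 − 450 → 1780
End of period: [1858, 3807, 2114, 1780, 9240, 2941]
After projecting period 2:
Births: 3807 * 0.444 = 1690  |  2114 * 0.375 = 793 — total 2483
Group 2: 1858 * 0.968 = 1799
Group 3: 3807 * 0.961 = 3659
Group 4: 2114 * 0.949 = 2006
Group 5: 1780 * 0.924 = 1645
Group 6: 9240 * 0.913 + 2941 * 0.67 = 8436 + 1970 = 10406
Net migration: Group 2 − 210 → 1589; Group 4 − 450 → 1556
End of period: [2483, 1589, 3659, 1556, 1645, 10406]
Scenario A total after 2 periods: 21338
Scenario B projection —
After projecting period 1:
Births: 2200 * 0.524 = 1153  |  2350 * 0.375 = 881 — total 2034
Group 2: 4150 * 0.968 = 4017
Group 3: 2200 * 0.961 = 2114
Group 4: 2350 * 0.949 = 2230
Group 5: 10000 * 0.924 = 9240
Group 6: 1900 * 0.913 + 1800 * 0.67 = 1735 + 1206 = 2941
Net migration: Group 2 − 210 → 3807; Group 4 − 450 → 1780
End of period: [2034, 3807, 2114, 1780, 9240, 2941]
After projecting period 2:
Births: 3807 * 0.524 = 1995  |  2114 * 0.375 = 793 — total 2788
Group 2: 2034 * 0.968 = 1969
Group 3: 3807 * 0.961 = 3659
Group 4: 2114 * 0.949 = 2006
Group 5: 1780 * 0.924 = 1645
Group 6: 9240 * 0.913 + 2941 * 0.67 = 8436 + 1970 = 10406
Net migration: Group 2 − 210 → 1759; Group 4 − 450 → 1556
End of period: [2788, 1759, 3659, 1556, 1645, 10406]
Scenario B total after 2 periods: 21813
Difference B − A = 21813 − 21338 = 475

475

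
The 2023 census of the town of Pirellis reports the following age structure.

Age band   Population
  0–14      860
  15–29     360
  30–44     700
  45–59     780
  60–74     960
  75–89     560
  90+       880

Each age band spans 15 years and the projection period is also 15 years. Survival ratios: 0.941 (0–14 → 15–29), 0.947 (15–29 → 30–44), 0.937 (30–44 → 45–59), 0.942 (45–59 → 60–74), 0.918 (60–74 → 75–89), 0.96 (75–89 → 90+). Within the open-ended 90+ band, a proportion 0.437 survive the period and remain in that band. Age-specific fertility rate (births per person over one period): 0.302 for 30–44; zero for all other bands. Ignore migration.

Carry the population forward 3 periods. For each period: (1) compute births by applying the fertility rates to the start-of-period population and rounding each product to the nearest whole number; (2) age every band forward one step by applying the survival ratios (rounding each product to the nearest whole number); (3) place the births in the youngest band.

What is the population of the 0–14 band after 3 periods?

Let band 1 be 0–14 through band 7 = 90+.
— Period 1 —
Births: 700 * 0.302 = 211
Band 2: 860 * 0.941 = 809
Band 3: 360 * 0.947 = 341
Band 4: 700 * 0.937 = 656
Band 5: 780 * 0.942 = 735
Band 6: 960 * 0.918 = 881
Band 7: 560 * 0.96 + 880 * 0.437 = 538 + 385 = 923
End of period: [211, 809, 341, 656, 735, 881, 923]
— Period 2 —
Births: 341 * 0.302 = 103
Band 2: 211 * 0.941 = 199
Band 3: 809 * 0.947 = 766
Band 4: 341 * 0.937 = 320
Band 5: 656 * 0.942 = 618
Band 6: 735 * 0.918 = 675
Band 7: 881 * 0.96 + 923 * 0.437 = 846 + 403 = 1249
End of period: [103, 199, 766, 320, 618, 675, 1249]
— Period 3 —
Births: 766 * 0.302 = 231
Band 2: 103 * 0.941 = 97
Band 3: 199 * 0.947 = 188
Band 4: 766 * 0.937 = 718
Band 5: 320 * 0.942 = 301
Band 6: 618 * 0.918 = 567
Band 7: 675 * 0.96 + 1249 * 0.437 = 648 + 546 = 1194
End of period: [231, 97, 188, 718, 301, 567, 1194]

231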